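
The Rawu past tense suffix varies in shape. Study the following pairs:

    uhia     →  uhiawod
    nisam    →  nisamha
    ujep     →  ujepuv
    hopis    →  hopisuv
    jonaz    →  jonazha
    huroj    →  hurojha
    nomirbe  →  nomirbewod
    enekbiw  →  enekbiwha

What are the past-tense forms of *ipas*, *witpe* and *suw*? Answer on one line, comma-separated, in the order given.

ipasuv, witpewod, suwha

The alternation tracks the final sound of the stem — -uv when the stem ends in a voiceless consonant (*ujep*, *hopis*); -ha when the stem ends in a voiced consonant (*nisam*, *jonaz*, *huroj*, *enekbiw*); -wod when the stem ends in a vowel (*uhia*, *nomirbe*).
The final sound of *ipas* is /s/, which is a voiceless consonant, so the suffix is -uv, giving *ipasuv*.
*witpe*: final sound = /e/, a vowel → -wod → *witpewod*.
*suw*: final sound = /w/, a voiced consonant → -ha → *suwha*.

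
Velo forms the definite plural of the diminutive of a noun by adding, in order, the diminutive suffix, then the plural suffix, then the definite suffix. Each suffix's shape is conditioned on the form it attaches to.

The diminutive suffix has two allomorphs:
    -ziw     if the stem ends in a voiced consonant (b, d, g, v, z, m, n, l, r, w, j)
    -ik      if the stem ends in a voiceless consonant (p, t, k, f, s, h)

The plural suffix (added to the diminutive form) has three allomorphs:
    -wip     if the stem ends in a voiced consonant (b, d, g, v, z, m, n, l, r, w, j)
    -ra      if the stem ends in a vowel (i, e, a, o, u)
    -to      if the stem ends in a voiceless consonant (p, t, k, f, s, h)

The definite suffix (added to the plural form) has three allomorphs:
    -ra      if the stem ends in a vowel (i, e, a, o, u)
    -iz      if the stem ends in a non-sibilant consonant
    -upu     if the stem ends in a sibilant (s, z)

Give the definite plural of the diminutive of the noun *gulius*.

The final consonant of *gulius* is /s/, which is voiceless, so the diminutive suffix is -ik, giving *guliusik*.
The final sound of the diminutive form *guliusik* is /k/, which is a voiceless consonant, so the plural suffix is -to, giving *guliusikto*.
The plural form *guliusikto*: final sound = /o/, a vowel → -ra → *guliusiktora*.

guliusiktora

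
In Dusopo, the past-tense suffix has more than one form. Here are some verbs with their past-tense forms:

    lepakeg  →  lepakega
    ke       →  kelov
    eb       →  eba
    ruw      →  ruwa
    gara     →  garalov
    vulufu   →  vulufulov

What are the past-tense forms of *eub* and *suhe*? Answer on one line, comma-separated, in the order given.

The alternation tracks the final sound of the stem — -a when the stem ends in a consonant (*lepakeg*, *eb*, *ruw*); -lov when the stem ends in a vowel (*ke*, *gara*, *vulufu*).
The final sound of *eub* is /b/, which is a consonant, so the suffix is -a, giving *euba*.
The final sound of *suhe* is /e/, which is a vowel, so the suffix is -lov, giving *suhelov*.

euba, suhelov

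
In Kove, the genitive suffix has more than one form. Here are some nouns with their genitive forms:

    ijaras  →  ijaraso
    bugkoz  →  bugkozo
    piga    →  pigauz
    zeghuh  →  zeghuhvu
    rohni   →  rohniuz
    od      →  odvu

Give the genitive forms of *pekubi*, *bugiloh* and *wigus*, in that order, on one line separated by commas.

pekubiuz, bugilohvu, wiguso

Looking at the final sound of each stem: -o when the stem ends in a sibilant (*ijaras*, *bugkoz*); -vu when the stem ends in a non-sibilant consonant (*zeghuh*, *od*); -uz when the stem ends in a vowel (*piga*, *rohni*).
The final sound of *pekubi* is /i/, which is a vowel, so the suffix is -uz, giving *pekubiuz*.
*bugiloh*: final sound = /h/, a non-sibilant consonant → -vu → *bugilohvu*.
Since the final sound of *wigus* is /s/ (a sibilant), it takes -o, giving *wiguso*.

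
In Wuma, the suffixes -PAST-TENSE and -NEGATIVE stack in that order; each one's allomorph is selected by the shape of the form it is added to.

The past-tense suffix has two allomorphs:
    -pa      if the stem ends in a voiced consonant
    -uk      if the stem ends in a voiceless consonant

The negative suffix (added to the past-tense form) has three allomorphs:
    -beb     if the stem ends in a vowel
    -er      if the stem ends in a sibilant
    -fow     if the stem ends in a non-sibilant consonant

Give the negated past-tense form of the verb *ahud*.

*ahud* — final consonant /d/ (voiced) → -pa → *ahudpa*.
Since the final sound of the past-tense form *ahudpa* is /a/ (a vowel), it takes -beb, giving *ahudpabeb*.

ahudpabeb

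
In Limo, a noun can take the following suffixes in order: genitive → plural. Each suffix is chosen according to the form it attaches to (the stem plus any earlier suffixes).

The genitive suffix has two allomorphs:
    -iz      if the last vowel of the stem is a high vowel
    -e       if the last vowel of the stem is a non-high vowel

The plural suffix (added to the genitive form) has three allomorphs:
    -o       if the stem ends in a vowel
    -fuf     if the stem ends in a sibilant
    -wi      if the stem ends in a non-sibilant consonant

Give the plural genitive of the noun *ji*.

Since the last vowel of *ji* is /i/ (a high vowel), it takes -iz, giving *jiiz*.
The genitive form *jiiz*: final sound = /z/, a sibilant → -fuf → *jiizfuf*.

jiizfuf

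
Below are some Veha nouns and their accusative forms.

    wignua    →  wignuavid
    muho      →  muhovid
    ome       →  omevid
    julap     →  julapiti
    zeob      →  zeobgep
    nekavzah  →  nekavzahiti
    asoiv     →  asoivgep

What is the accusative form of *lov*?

lovgep

Looking at the final sound of each stem: -iti when the stem ends in a voiceless consonant (*julap*, *nekavzah*); -gep when the stem ends in a voiced consonant (*zeob*, *asoiv*); -vid when the stem ends in a vowel (*wignua*, *muho*, *ome*).
*lov*: final sound = /v/, a voiced consonant → -gep → *lovgep*.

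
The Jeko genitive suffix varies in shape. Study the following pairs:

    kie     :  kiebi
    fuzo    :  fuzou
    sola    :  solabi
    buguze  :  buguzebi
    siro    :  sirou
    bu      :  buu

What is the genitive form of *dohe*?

dohebi

The alternation tracks the last vowel of the stem — -u when the last vowel of the stem is a rounded vowel (*fuzo*, *siro*, *bu*); -bi when the last vowel of the stem is an unrounded vowel (*kie*, *sola*, *buguze*).
The last vowel of *dohe* is /e/, which is an unrounded vowel, so the suffix is -bi, giving *dohebi*.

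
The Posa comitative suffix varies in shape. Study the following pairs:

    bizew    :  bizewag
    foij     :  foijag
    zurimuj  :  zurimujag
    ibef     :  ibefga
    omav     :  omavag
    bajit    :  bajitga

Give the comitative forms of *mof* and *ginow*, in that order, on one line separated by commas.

The pattern is voicing of the final consonant: -ga when the stem ends in a voiceless consonant (*ibef*, *bajit*); -ag when the stem ends in a voiced consonant (*bizew*, *foij*, *zurimuj*, *omav*).
Since the final consonant of *mof* is /f/ (voiceless), it takes -ga, giving *mofga*.
The final consonant of *ginow* is /w/, which is voiced, so the suffix is -ag, giving *ginowag*.

mofga, ginowag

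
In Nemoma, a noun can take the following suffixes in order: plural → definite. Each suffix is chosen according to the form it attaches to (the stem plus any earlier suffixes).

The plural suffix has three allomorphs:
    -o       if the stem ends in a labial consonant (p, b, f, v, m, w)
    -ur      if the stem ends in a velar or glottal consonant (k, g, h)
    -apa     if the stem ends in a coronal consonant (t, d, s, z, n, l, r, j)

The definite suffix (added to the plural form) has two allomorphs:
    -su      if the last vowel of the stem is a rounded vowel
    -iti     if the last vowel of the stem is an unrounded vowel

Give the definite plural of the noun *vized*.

The final consonant of *vized* is /d/, which is coronal, so the plural suffix is -apa, giving *vizedapa*.
The plural form *vizedapa*: last vowel = /a/, an unrounded vowel → -iti → *vizedapaiti*.

vizedapaiti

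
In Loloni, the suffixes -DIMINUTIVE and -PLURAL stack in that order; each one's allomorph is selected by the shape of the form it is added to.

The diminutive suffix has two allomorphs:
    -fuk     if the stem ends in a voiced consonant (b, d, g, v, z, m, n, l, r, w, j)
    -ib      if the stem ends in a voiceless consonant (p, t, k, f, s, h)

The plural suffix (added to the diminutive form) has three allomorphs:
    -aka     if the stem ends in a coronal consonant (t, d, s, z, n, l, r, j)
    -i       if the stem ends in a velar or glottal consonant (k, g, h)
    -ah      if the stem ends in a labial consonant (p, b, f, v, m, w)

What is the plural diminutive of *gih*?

The final consonant of *gih* is /h/, which is voiceless, so the diminutive suffix is -ib, giving *gihib*.
The diminutive form *gihib* — final consonant /b/ (labial) → -ah → *gihibah*.

gihibah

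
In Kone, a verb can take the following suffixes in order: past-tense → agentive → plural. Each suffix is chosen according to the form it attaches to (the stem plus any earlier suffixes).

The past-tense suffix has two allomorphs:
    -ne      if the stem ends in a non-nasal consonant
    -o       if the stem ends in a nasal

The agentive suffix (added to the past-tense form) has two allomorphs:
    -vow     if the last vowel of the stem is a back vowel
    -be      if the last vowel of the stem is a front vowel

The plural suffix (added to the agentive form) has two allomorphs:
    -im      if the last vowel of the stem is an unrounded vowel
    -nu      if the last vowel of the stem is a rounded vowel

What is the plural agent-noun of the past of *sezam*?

Since the final consonant of *sezam* is /m/ (a nasal), it takes -o, giving *sezamo*.
Since the last vowel of the past-tense form *sezamo* is /o/ (a back vowel), it takes -vow, giving *sezamovow*.
The agentive form *sezamovow*: last vowel = /o/, a rounded vowel → -nu → *sezamovownu*.

sezamovownu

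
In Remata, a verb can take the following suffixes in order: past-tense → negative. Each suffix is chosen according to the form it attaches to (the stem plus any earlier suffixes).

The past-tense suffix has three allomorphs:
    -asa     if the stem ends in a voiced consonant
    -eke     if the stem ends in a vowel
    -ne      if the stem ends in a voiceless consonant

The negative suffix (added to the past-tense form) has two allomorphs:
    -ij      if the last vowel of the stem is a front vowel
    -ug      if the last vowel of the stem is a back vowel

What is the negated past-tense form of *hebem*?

hebemasaug

*hebem*: final sound = /m/, a voiced consonant → -asa → *hebemasa*.
The past-tense form *hebemasa*: last vowel = /a/, a back vowel → -ug → *hebemasaug*.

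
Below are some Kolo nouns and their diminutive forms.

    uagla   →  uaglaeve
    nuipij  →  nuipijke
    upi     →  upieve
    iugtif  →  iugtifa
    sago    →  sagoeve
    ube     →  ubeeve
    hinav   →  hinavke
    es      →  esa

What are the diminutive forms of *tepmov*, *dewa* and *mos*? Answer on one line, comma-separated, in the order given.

The suffix is conditioned by the final sound: -a when the stem ends in a voiceless consonant (*iugtif*, *es*); -ke when the stem ends in a voiced consonant (*nuipij*, *hinav*); -eve when the stem ends in a vowel (*uagla*, *upi*, *sago*, *ube*).
Since the final sound of *tepmov* is /v/ (a voiced consonant), it takes -ke, giving *tepmovke*.
Since the final sound of *dewa* is /a/ (a vowel), it takes -eve, giving *dewaeve*.
*mos* — final sound /s/ (a voiceless consonant) → -a → *mosa*.

tepmovke, dewaeve, mosa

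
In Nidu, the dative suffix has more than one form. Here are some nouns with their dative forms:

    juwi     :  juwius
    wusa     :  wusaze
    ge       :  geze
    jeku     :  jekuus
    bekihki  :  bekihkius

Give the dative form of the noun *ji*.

jius

The alternation tracks the last vowel of the stem — -us when the last vowel of the stem is a high vowel (*juwi*, *jeku*, *bekihki*); -ze when the last vowel of the stem is a non-high vowel (*wusa*, *ge*).
Since the last vowel of *ji* is /i/ (a high vowel), it takes -us, giving *jius*.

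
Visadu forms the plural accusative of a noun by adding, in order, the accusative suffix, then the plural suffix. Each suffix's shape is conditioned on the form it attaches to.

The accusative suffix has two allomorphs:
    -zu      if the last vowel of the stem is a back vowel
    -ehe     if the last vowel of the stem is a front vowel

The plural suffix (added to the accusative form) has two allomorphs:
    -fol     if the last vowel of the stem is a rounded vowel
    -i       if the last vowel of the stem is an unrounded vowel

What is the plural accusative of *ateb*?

Since the last vowel of *ateb* is /e/ (a front vowel), it takes -ehe, giving *atebehe*.
The accusative form *atebehe*: last vowel = /e/, an unrounded vowel → -i → *atebehei*.

atebehei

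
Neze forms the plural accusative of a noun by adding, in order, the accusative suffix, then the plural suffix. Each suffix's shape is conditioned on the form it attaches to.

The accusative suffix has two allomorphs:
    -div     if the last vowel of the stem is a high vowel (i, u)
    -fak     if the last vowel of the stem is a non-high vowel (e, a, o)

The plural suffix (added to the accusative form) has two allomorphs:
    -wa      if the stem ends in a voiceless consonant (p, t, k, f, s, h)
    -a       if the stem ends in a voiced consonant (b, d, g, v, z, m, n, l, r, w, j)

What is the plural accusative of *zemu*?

*zemu* — last vowel /u/ (a high vowel) → -div → *zemudiv*.
Since the final consonant of the accusative form *zemudiv* is /v/ (voiced), it takes -a, giving *zemudiva*.

zemudiva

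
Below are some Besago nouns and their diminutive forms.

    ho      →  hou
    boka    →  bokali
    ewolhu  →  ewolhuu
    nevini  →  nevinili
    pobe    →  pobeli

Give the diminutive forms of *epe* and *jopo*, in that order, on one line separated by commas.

epeli, jopou

The suffix is conditioned by the last vowel: -u when the last vowel of the stem is a rounded vowel (*ho*, *ewolhu*); -li when the last vowel of the stem is an unrounded vowel (*boka*, *nevini*, *pobe*).
The last vowel of *epe* is /e/, which is an unrounded vowel, so the suffix is -li, giving *epeli*.
Since the last vowel of *jopo* is /o/ (a rounded vowel), it takes -u, giving *jopou*.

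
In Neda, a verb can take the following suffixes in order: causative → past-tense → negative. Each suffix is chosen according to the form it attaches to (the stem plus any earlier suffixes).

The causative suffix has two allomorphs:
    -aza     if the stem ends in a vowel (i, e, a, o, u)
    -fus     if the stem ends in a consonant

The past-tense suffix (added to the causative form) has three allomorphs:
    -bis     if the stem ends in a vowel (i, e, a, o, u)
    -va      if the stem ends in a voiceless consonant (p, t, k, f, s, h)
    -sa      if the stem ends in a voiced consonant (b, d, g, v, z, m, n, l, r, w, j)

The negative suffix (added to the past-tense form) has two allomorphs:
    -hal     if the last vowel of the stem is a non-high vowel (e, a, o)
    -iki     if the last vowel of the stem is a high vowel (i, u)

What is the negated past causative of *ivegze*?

ivegzeazabisiki

The final sound of *ivegze* is /e/, which is a vowel, so the causative suffix is -aza, giving *ivegzeaza*.
The causative form *ivegzeaza*: final sound = /a/, a vowel → -bis → *ivegzeazabis*.
The last vowel of the past-tense form *ivegzeazabis* is /i/, which is a high vowel, so the negative suffix is -iki, giving *ivegzeazabisiki*.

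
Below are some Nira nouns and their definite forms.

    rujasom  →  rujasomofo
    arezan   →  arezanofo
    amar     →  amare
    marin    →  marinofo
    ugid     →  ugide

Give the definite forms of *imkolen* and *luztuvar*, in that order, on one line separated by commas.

imkolenofo, luztuvare

The alternation tracks the final consonant of the stem — -ofo when the stem ends in a nasal (*rujasom*, *arezan*, *marin*); -e when the stem ends in a non-nasal consonant (*amar*, *ugid*).
The final consonant of *imkolen* is /n/, which is a nasal, so the suffix is -ofo, giving *imkolenofo*.
The final consonant of *luztuvar* is /r/, which is non-nasal, so the suffix is -e, giving *luztuvare*.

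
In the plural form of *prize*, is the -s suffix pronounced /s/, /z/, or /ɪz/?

/ɪz/

The stem *prize* ends in a sibilant (/s, z, ʃ, ʒ, tʃ, dʒ/).
The plural suffix surfaces as /ɪz/ after sibilants, /s/ after other voiceless consonants, and /z/ after other voiced sounds.
So the plural -s on *prize* is pronounced /ɪz/.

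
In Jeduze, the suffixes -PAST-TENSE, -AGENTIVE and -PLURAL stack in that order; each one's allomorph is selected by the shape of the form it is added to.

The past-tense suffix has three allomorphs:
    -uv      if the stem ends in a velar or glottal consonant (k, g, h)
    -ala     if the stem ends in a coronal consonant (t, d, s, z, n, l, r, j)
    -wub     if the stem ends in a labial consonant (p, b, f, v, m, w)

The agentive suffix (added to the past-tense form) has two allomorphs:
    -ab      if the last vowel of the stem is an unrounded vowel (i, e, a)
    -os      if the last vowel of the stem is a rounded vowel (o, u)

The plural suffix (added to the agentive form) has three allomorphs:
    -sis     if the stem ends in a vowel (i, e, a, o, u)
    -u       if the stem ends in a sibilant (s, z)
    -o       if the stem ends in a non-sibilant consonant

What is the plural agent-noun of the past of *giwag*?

*giwag* — final consonant /g/ (velar/glottal) → -uv → *giwaguv*.
The past-tense form *giwaguv*: last vowel = /u/, a rounded vowel → -os → *giwaguvos*.
Since the final sound of the agentive form *giwaguvos* is /s/ (a sibilant), it takes -u, giving *giwaguvosu*.

giwaguvosu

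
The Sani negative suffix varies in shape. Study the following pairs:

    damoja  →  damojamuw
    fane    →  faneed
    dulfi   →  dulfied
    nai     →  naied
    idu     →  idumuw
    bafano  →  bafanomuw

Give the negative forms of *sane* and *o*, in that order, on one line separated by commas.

saneed, omuw

The suffix is conditioned by the last vowel: -ed when the last vowel of the stem is a front vowel (*fane*, *dulfi*, *nai*); -muw when the last vowel of the stem is a back vowel (*damoja*, *idu*, *bafano*).
Since the last vowel of *sane* is /e/ (a front vowel), it takes -ed, giving *saneed*.
*o* — last vowel /o/ (a back vowel) → -muw → *omuw*.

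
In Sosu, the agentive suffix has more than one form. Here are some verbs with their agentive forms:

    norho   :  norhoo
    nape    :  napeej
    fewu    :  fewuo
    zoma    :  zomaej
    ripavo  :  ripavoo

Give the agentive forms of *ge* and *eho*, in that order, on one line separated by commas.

geej, ehoo

The alternation tracks the last vowel of the stem — -o when the last vowel of the stem is a rounded vowel (*norho*, *fewu*, *ripavo*); -ej when the last vowel of the stem is an unrounded vowel (*nape*, *zoma*).
The last vowel of *ge* is /e/, which is an unrounded vowel, so the suffix is -ej, giving *geej*.
*eho*: last vowel = /o/, a rounded vowel → -o → *ehoo*.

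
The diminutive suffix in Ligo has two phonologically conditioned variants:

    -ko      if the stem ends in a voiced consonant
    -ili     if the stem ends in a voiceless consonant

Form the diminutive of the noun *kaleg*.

*kaleg*: final consonant = /g/, voiced → -ko → *kalegko*.

kalegko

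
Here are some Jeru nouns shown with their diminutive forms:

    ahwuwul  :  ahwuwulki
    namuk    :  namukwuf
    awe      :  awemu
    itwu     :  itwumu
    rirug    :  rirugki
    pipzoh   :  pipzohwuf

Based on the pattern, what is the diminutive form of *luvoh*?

luvohwuf

Looking at the final sound of each stem: -wuf when the stem ends in a voiceless consonant (*namuk*, *pipzoh*); -ki when the stem ends in a voiced consonant (*ahwuwul*, *rirug*); -mu when the stem ends in a vowel (*awe*, *itwu*).
Since the final sound of *luvoh* is /h/ (a voiceless consonant), it takes -wuf, giving *luvohwuf*.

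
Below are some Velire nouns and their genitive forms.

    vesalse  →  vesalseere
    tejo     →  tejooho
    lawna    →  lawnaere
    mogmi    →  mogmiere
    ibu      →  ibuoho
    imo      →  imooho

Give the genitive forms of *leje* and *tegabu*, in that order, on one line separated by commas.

The suffix is conditioned by the last vowel: -oho when the last vowel of the stem is a rounded vowel (*tejo*, *ibu*, *imo*); -ere when the last vowel of the stem is an unrounded vowel (*vesalse*, *lawna*, *mogmi*).
The last vowel of *leje* is /e/, which is an unrounded vowel, so the suffix is -ere, giving *lejeere*.
*tegabu* — last vowel /u/ (a rounded vowel) → -oho → *tegabuoho*.

lejeere, tegabuoho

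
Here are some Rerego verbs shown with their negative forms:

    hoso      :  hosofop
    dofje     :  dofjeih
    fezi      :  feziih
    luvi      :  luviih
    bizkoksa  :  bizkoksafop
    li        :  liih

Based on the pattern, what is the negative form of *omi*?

omiih

The suffix is conditioned by the last vowel: -ih when the last vowel of the stem is a front vowel (*dofje*, *fezi*, *luvi*, *li*); -fop when the last vowel of the stem is a back vowel (*hoso*, *bizkoksa*).
*omi* — last vowel /i/ (a front vowel) → -ih → *omiih*.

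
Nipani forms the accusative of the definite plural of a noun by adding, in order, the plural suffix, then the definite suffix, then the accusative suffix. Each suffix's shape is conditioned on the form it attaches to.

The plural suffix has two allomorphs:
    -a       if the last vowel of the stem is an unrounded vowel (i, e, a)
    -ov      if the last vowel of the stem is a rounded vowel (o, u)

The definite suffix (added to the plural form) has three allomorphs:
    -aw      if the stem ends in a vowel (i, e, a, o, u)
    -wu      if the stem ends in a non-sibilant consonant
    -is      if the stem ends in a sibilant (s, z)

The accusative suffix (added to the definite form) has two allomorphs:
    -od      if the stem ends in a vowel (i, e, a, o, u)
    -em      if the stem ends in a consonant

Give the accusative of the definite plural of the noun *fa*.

faaawem

The last vowel of *fa* is /a/, which is an unrounded vowel, so the plural suffix is -a, giving *faa*.
The final sound of the plural form *faa* is /a/, which is a vowel, so the definite suffix is -aw, giving *faaaw*.
The definite form *faaaw* — final sound /w/ (a consonant) → -em → *faaawem*.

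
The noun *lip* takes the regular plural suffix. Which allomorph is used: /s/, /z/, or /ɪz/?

The stem *lip* ends in a voiceless non-sibilant consonant.
The plural suffix surfaces as /ɪz/ after sibilants, /s/ after other voiceless consonants, and /z/ after other voiced sounds.
So the plural -s on *lip* is pronounced /s/.

/s/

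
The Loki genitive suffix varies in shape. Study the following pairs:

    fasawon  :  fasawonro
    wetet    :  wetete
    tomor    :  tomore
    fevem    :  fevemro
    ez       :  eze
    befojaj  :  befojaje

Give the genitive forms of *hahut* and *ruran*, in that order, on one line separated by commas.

The pattern is nasality of the final consonant: -ro when the stem ends in a nasal (*fasawon*, *fevem*); -e when the stem ends in a non-nasal consonant (*wetet*, *tomor*, *ez*, *befojaj*).
*hahut* — final consonant /t/ (non-nasal) → -e → *hahute*.
*ruran* — final consonant /n/ (a nasal) → -ro → *ruranro*.

hahute, ruranro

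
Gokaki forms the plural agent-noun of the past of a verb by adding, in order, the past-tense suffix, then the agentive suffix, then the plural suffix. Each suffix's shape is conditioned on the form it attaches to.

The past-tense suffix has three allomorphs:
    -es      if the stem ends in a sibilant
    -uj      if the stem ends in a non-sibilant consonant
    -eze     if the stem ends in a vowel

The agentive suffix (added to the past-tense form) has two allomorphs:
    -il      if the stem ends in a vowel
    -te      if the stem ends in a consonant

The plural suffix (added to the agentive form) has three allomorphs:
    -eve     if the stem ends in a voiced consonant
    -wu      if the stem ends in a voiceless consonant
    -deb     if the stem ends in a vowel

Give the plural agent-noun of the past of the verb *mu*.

muezeileve

The final sound of *mu* is /u/, which is a vowel, so the past-tense suffix is -eze, giving *mueze*.
The past-tense form *mueze*: final sound = /e/, a vowel → -il → *muezeil*.
Since the final sound of the agentive form *muezeil* is /l/ (a voiced consonant), it takes -eve, giving *muezeileve*.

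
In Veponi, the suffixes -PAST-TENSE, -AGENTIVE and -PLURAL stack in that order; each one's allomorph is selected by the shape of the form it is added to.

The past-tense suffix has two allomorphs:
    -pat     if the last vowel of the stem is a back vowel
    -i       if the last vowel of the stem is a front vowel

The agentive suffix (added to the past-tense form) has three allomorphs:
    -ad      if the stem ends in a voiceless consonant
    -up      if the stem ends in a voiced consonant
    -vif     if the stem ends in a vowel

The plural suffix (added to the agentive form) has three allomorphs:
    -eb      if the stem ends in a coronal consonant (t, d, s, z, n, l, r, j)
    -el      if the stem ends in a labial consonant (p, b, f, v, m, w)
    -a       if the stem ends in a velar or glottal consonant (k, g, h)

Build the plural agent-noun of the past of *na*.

The last vowel of *na* is /a/, which is a back vowel, so the past-tense suffix is -pat, giving *napat*.
The past-tense form *napat* — final sound /t/ (a voiceless consonant) → -ad → *napatad*.
The final consonant of the agentive form *napatad* is /d/, which is coronal, so the plural suffix is -eb, giving *napatadeb*.

napatadeb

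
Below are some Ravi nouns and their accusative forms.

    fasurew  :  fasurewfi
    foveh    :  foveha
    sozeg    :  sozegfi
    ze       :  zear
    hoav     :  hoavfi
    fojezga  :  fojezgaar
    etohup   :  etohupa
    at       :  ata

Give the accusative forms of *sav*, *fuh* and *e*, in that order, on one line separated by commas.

savfi, fuha, ear

The pattern is voicing of the final sound: -a when the stem ends in a voiceless consonant (*foveh*, *etohup*, *at*); -fi when the stem ends in a voiced consonant (*fasurew*, *sozeg*, *hoav*); -ar when the stem ends in a vowel (*ze*, *fojezga*).
*sav* — final sound /v/ (a voiced consonant) → -fi → *savfi*.
*fuh* — final sound /h/ (a voiceless consonant) → -a → *fuha*.
*e*: final sound = /e/, a vowel → -ar → *ear*.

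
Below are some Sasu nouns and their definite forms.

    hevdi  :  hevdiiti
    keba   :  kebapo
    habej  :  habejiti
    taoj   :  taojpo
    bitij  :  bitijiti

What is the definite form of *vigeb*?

vigebiti

The pattern is front/back vowel harmony: -iti when the last vowel of the stem is a front vowel (*hevdi*, *habej*, *bitij*); -po when the last vowel of the stem is a back vowel (*keba*, *taoj*).
Since the last vowel of *vigeb* is /e/ (a front vowel), it takes -iti, giving *vigebiti*.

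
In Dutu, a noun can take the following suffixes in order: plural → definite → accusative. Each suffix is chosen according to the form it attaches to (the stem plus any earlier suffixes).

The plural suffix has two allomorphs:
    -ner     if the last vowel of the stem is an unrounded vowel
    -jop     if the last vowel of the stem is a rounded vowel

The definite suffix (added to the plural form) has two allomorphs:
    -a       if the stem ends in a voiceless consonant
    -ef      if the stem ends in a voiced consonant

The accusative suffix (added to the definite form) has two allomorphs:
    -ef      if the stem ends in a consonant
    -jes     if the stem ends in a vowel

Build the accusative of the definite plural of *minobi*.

minobinerefef

*minobi*: last vowel = /i/, an unrounded vowel → -ner → *minobiner*.
The plural form *minobiner*: final consonant = /r/, voiced → -ef → *minobineref*.
The definite form *minobineref* — final sound /f/ (a consonant) → -ef → *minobinerefef*.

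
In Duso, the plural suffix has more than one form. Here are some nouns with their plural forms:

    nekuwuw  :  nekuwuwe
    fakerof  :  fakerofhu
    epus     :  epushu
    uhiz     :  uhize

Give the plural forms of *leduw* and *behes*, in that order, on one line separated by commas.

Looking at the final consonant of each stem: -hu when the stem ends in a voiceless consonant (*fakerof*, *epus*); -e when the stem ends in a voiced consonant (*nekuwuw*, *uhiz*).
*leduw* — final consonant /w/ (voiced) → -e → *leduwe*.
The final consonant of *behes* is /s/, which is voiceless, so the suffix is -hu, giving *beheshu*.

leduwe, beheshu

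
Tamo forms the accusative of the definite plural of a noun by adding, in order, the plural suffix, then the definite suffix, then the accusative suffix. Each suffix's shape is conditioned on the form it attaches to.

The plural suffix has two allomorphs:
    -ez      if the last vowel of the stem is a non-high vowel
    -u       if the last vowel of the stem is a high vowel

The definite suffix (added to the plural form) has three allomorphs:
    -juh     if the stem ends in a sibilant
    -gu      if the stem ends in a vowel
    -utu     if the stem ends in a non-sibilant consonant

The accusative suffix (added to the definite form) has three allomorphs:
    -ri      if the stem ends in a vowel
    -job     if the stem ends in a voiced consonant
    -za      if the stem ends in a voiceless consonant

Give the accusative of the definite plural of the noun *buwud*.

*buwud*: last vowel = /u/, a high vowel → -u → *buwudu*.
The plural form *buwudu*: final sound = /u/, a vowel → -gu → *buwudugu*.
The final sound of the definite form *buwudugu* is /u/, which is a vowel, so the accusative suffix is -ri, giving *buwuduguri*.

buwuduguri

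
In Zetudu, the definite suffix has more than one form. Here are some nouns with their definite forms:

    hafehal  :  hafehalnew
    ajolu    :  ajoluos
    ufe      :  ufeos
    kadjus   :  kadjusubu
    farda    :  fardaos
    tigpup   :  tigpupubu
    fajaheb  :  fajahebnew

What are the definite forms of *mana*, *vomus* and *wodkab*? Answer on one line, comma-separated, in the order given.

manaos, vomusubu, wodkabnew

Looking at the final sound of each stem: -ubu when the stem ends in a voiceless consonant (*kadjus*, *tigpup*); -new when the stem ends in a voiced consonant (*hafehal*, *fajaheb*); -os when the stem ends in a vowel (*ajolu*, *ufe*, *farda*).
*mana*: final sound = /a/, a vowel → -os → *manaos*.
*vomus* — final sound /s/ (a voiceless consonant) → -ubu → *vomusubu*.
Since the final sound of *wodkab* is /b/ (a voiced consonant), it takes -new, giving *wodkabnew*.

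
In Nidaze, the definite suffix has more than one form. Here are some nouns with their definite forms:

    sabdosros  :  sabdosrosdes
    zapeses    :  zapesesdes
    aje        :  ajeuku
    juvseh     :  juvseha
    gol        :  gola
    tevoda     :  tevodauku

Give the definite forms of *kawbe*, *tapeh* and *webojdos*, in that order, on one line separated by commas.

kawbeuku, tapeha, webojdosdes

The suffix is conditioned by the final sound: -des when the stem ends in a sibilant (*sabdosros*, *zapeses*); -a when the stem ends in a non-sibilant consonant (*juvseh*, *gol*); -uku when the stem ends in a vowel (*aje*, *tevoda*).
*kawbe*: final sound = /e/, a vowel → -uku → *kawbeuku*.
*tapeh*: final sound = /h/, a non-sibilant consonant → -a → *tapeha*.
*webojdos*: final sound = /s/, a sibilant → -des → *webojdosdes*.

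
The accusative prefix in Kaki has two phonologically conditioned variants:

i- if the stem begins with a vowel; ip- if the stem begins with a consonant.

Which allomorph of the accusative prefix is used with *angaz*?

i-

The first sound of *angaz* is /a/, which is a vowel, so the prefix is i-.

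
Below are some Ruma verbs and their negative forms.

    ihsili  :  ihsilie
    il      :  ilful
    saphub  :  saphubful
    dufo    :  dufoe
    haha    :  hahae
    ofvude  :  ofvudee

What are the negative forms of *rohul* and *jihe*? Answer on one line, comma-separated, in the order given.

The alternation tracks the final sound of the stem — -ful when the stem ends in a consonant (*il*, *saphub*); -e when the stem ends in a vowel (*ihsili*, *dufo*, *haha*, *ofvude*).
*rohul* — final sound /l/ (a consonant) → -ful → *rohulful*.
The final sound of *jihe* is /e/, which is a vowel, so the suffix is -e, giving *jihee*.

rohulful, jihee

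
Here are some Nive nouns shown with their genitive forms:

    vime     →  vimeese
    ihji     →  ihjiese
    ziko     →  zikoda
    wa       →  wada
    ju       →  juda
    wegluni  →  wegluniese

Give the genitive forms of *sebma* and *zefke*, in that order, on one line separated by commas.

sebmada, zefkeese

The pattern is front/back vowel harmony: -ese when the last vowel of the stem is a front vowel (*vime*, *ihji*, *wegluni*); -da when the last vowel of the stem is a back vowel (*ziko*, *wa*, *ju*).
Since the last vowel of *sebma* is /a/ (a back vowel), it takes -da, giving *sebmada*.
The last vowel of *zefke* is /e/, which is a front vowel, so the suffix is -ese, giving *zefkeese*.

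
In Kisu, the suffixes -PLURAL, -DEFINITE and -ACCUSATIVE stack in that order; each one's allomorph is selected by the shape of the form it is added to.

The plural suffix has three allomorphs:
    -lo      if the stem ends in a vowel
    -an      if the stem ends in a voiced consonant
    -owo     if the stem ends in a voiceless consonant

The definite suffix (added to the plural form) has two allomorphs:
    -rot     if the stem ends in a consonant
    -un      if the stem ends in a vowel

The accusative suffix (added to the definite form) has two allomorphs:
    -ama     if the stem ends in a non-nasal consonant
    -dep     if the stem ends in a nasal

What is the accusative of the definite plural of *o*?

The final sound of *o* is /o/, which is a vowel, so the plural suffix is -lo, giving *olo*.
The plural form *olo* — final sound /o/ (a vowel) → -un → *oloun*.
Since the final consonant of the definite form *oloun* is /n/ (a nasal), it takes -dep, giving *oloundep*.

oloundep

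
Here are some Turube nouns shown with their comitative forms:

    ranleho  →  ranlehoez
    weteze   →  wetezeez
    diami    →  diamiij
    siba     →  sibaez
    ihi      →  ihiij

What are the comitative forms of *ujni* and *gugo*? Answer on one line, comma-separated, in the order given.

The alternation tracks the last vowel of the stem — -ij when the last vowel of the stem is a high vowel (*diami*, *ihi*); -ez when the last vowel of the stem is a non-high vowel (*ranleho*, *weteze*, *siba*).
The last vowel of *ujni* is /i/, which is a high vowel, so the suffix is -ij, giving *ujniij*.
Since the last vowel of *gugo* is /o/ (a non-high vowel), it takes -ez, giving *gugoez*.

ujniij, gugoez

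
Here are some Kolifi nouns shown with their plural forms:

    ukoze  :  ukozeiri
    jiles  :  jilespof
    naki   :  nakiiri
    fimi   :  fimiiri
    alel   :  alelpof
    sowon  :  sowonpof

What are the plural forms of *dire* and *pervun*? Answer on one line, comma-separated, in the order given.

direiri, pervunpof

The pattern is consonant vs. vowel: -pof when the stem ends in a consonant (*jiles*, *alel*, *sowon*); -iri when the stem ends in a vowel (*ukoze*, *naki*, *fimi*).
*dire*: final sound = /e/, a vowel → -iri → *direiri*.
*pervun* — final sound /n/ (a consonant) → -pof → *pervunpof*.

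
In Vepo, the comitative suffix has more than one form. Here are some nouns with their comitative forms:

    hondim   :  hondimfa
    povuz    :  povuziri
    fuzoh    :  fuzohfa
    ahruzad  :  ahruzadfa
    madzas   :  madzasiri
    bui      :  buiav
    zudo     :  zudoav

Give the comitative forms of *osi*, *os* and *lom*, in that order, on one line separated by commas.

osiav, osiri, lomfa

The pattern is sibilance of the final sound: -iri when the stem ends in a sibilant (*povuz*, *madzas*); -fa when the stem ends in a non-sibilant consonant (*hondim*, *fuzoh*, *ahruzad*); -av when the stem ends in a vowel (*bui*, *zudo*).
The final sound of *osi* is /i/, which is a vowel, so the suffix is -av, giving *osiav*.
*os*: final sound = /s/, a sibilant → -iri → *osiri*.
Since the final sound of *lom* is /m/ (a non-sibilant consonant), it takes -fa, giving *lomfa*.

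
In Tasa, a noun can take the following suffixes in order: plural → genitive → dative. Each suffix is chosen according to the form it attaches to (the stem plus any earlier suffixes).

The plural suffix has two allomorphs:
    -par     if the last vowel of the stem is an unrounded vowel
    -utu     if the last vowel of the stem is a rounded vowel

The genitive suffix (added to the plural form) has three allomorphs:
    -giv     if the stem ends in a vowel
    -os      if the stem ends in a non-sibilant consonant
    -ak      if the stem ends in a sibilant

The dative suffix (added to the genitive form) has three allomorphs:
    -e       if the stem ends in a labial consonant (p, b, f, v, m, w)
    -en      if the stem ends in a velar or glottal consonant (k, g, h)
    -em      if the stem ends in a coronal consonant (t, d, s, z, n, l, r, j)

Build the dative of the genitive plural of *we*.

Since the last vowel of *we* is /e/ (an unrounded vowel), it takes -par, giving *wepar*.
The plural form *wepar* — final sound /r/ (a non-sibilant consonant) → -os → *weparos*.
Since the final consonant of the genitive form *weparos* is /s/ (coronal), it takes -em, giving *weparosem*.

weparosem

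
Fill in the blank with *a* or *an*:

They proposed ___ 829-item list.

an

The indefinite article is chosen by the initial *sound* of the following word, not its spelling.
The number *829* is spoken "eight hundred …", beginning with /eɪt/ — a vowel sound.
So the article is *an*: They proposed an 829-item list.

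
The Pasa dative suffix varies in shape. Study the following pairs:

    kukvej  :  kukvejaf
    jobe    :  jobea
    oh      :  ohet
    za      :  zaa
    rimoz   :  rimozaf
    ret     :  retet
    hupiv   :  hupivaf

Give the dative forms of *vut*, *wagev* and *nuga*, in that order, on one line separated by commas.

vutet, wagevaf, nugaa

The pattern is voicing of the final sound: -et when the stem ends in a voiceless consonant (*oh*, *ret*); -af when the stem ends in a voiced consonant (*kukvej*, *rimoz*, *hupiv*); -a when the stem ends in a vowel (*jobe*, *za*).
The final sound of *vut* is /t/, which is a voiceless consonant, so the suffix is -et, giving *vutet*.
The final sound of *wagev* is /v/, which is a voiced consonant, so the suffix is -af, giving *wagevaf*.
The final sound of *nuga* is /a/, which is a vowel, so the suffix is -a, giving *nugaa*.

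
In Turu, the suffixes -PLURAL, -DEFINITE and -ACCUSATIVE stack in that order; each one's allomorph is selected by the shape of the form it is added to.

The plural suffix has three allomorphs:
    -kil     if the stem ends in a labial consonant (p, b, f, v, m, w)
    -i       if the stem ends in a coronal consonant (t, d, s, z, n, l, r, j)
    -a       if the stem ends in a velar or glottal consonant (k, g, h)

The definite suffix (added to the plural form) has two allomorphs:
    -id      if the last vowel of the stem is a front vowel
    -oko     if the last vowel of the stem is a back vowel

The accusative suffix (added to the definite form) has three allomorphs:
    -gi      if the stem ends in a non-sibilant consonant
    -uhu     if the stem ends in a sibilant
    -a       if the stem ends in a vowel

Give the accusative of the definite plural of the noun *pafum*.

pafumkilidgi

*pafum* — final consonant /m/ (labial) → -kil → *pafumkil*.
The last vowel of the plural form *pafumkil* is /i/, which is a front vowel, so the definite suffix is -id, giving *pafumkilid*.
The final sound of the definite form *pafumkilid* is /d/, which is a non-sibilant consonant, so the accusative suffix is -gi, giving *pafumkilidgi*.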